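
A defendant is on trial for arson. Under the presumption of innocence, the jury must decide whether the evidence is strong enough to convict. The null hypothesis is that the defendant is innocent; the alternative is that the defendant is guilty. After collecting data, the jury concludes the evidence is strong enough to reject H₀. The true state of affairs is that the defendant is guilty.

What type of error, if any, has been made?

The test rejected a false H₀ — the decision matches the true state.

No error (correct decision).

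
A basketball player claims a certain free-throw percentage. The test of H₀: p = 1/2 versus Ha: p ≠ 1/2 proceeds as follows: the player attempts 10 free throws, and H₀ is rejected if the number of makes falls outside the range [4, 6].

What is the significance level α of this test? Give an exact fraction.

The significance level is the null-hypothesis probability of the rejection region {≤3} ∪ {≥7}.
By symmetry, α = 2·P(S ≤ 3) = 2·(1 + 10 + 45 + 120)/1024 = 352/1024 = 11/32.

11/32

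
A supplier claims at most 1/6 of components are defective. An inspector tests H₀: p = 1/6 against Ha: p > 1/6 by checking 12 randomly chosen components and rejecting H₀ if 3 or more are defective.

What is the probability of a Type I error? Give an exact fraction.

α = P(reject H₀ | H₀ true) = P(K ≥ 3 | p = 1/6), K ~ Binomial(12, 1/6).
Via the complement, α = 1 − Σ_{j=0}^{2} C(12,j)(1/6)^j(5/6)^{12-j} = 702172961/2176782336.

702172961/2176782336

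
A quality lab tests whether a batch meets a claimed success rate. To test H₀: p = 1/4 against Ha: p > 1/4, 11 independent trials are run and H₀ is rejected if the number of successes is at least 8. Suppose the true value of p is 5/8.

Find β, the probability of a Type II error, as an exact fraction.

A Type II error is failing to reject when Ha holds: with p = 5/8, β = P(S ≤ 7).
Equivalently, β = 1 − P(S ≥ 8) = 688976199/1073741824.

688976199/1073741824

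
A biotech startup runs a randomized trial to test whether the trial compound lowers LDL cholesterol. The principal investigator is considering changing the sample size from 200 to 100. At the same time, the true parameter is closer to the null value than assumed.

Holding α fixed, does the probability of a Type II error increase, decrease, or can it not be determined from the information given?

A smaller sample increases the standard error, so the sampling distributions under H₀ and Ha overlap more. A smaller departure from H₀ means the test statistic under Ha is distributed closer to where it would be under H₀; rejection becomes less likely. Both changes push β in the same direction.

It increases.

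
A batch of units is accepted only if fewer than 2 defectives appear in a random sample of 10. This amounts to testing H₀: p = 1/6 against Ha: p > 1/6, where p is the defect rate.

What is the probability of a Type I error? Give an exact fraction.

The significance level is the probability, assuming p = 1/6, of seeing 2 or more defectives in 10 draws.
α = 1 − P(Y ≤ 1) = 1 − 9765625/20155392 = 10389767/20155392.

10389767/20155392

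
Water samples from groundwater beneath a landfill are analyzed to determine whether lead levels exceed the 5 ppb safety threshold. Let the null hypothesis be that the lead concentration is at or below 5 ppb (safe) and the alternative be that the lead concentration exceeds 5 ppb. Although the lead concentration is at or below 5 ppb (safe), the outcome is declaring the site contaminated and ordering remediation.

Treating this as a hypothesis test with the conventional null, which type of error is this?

Type I error

'Declaring the site contaminated and ordering remediation' corresponds to rejecting H₀.
H₀ was rejected but H₀ is true — a Type I error (false positive).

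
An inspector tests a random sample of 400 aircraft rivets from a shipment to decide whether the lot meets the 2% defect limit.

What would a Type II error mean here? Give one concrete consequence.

A Type II error would mean concluding that the lot's defect rate is 2% (within specification) (or at least failing to establish that the lot's defect rate exceeds 2%) when in fact the lot's defect rate exceeds 2%. Consequence: a defective lot is shipped to customers.

With the conventional null hypothesis that the lot's defect rate is 2% (within specification):
A Type II error is failing to reject H₀ when H₀ is false.
Here that means accepting the lot and shipping it when actually the lot's defect rate exceeds 2%.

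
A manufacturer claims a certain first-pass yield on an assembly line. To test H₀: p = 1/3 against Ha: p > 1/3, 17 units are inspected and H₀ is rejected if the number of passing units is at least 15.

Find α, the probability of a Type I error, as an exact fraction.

193/43046721

Under H₀, Y ~ Binomial(17, 1/3), and α = P(Y ≥ 15).
Summing C(17,j)(1/3)^j(2/3)^{17−j} for j = 15,…,17 gives 193/43046721.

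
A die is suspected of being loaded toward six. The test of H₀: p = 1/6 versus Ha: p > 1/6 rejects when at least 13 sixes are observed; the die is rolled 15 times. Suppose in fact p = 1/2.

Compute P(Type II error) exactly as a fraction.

32647/32768

β = P(fail to reject H₀ | Ha true) = P(S ≤ 12 | p = 1/2), S ~ Binomial(15, 1/2).
Equivalently, β = 1 − P(S ≥ 13) = 32647/32768.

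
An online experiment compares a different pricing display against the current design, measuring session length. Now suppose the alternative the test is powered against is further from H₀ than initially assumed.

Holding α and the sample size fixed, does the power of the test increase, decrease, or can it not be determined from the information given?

The further the true parameter sits from the null value, the more of the Ha sampling distribution falls in the rejection region.
Since power = 1 − β and β decreases, power increases.

It increases.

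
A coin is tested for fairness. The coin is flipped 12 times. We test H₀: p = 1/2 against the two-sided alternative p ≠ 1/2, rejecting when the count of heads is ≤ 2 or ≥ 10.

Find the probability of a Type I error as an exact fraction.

79/2048

α = P(S ≤ 2 or S ≥ 10 | p = 1/2), S ~ Binomial(12, 1/2).
The two tails are symmetric, so α = 2·(1 + 12 + 66)/2^12 = 158/4096 = 79/2048.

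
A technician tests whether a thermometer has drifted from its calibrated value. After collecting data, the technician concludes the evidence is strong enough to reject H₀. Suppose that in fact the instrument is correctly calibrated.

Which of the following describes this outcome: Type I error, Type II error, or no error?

The conventional null hypothesis here is that the instrument is correctly calibrated.
H₀ was rejected, but H₀ is actually true.
Rejecting a true null hypothesis is a Type I error (false positive).

Type I error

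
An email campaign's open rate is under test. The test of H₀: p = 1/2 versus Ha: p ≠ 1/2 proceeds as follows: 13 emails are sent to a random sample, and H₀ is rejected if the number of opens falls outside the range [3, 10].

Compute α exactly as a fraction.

Under H₀, K ~ Binomial(13, 1/2); α is the probability of landing in either tail, P(K ≤ 2) + P(K ≥ 11).
By symmetry, α = 2·P(K ≤ 2) = 2·(1 + 13 + 78)/8192 = 184/8192 = 23/1024.

23/1024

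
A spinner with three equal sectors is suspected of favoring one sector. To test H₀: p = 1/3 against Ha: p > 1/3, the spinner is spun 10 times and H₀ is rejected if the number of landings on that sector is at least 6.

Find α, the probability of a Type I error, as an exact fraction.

The Type I error probability is α = P(X ≥ 6) computed under H₀, where X ~ Binomial(10, 1/3).
Adding the binomial terms for j = 6 through 10 with p = 1/3 yields 1507/19683.

1507/19683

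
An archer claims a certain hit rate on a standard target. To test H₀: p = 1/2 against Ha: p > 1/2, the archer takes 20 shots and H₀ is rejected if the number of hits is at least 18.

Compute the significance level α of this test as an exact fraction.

α = P(reject H₀ | H₀ true) = P(S ≥ 18 | p = 1/2), with S ~ Binomial(20, 1/2).
Summing the upper tail: (190 + 20 + 1) / 2^20 = 211/1048576.

211/1048576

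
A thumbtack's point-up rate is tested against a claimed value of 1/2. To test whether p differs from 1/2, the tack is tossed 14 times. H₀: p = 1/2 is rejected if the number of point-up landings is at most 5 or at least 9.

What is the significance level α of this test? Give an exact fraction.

3473/8192

The significance level is the null-hypothesis probability of the rejection region {≤5} ∪ {≥9}.
By symmetry, α = 2·P(X ≤ 5) = 2·(1 + 14 + 91 + 364 + 1001 + 2002)/16384 = 6946/16384 = 3473/8192.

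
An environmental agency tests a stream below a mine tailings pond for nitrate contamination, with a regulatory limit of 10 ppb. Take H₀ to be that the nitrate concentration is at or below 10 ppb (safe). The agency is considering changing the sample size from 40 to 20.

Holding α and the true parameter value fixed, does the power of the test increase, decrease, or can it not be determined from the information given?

A smaller sample increases the standard error, so the sampling distributions under H₀ and Ha overlap more.
Since power = 1 − β and β increases, power decreases.

It decreases.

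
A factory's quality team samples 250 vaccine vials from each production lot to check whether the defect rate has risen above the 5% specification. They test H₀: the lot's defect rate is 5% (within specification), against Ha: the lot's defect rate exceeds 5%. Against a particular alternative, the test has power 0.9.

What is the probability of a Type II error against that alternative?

Power = 1 − β, so β = 1 − 0.9 = 0.1.

0.1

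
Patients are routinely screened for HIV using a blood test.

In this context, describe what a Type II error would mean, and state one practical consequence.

With the conventional null hypothesis that the patient does not have HIV:
A Type II error is failing to reject H₀ when H₀ is false.
Here that means clearing the patient as negative when actually the patient has HIV.

A Type II error would mean concluding that the patient does not have HIV (or at least failing to establish that the patient has HIV) when in fact the patient has HIV. Consequence: a patient with HIV is told they are healthy and receives no treatment.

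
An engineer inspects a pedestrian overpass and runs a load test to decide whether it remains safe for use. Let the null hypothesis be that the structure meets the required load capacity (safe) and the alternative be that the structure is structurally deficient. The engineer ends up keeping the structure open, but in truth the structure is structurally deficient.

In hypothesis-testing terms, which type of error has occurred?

'Keeping the structure open' corresponds to failing to reject H₀.
H₀ was not rejected but H₀ is false — a Type II error (false negative).

Type II error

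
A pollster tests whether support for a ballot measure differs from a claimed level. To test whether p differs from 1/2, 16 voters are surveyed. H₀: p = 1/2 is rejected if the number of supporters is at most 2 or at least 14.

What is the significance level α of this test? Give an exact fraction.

137/32768

α = P(S ≤ 2 or S ≥ 14 | p = 1/2), S ~ Binomial(16, 1/2).
By symmetry, α = 2·P(S ≤ 2) = 2·(1 + 16 + 120)/65536 = 274/65536 = 137/32768.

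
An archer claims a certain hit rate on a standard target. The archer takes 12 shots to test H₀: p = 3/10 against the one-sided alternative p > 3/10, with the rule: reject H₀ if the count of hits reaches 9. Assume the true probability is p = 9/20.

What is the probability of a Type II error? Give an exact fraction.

Under the alternative p = 9/20, Y ~ Binomial(12, 9/20); β is the probability the test does not reject, P(Y < 9).
Adding the binomial probabilities P(Y=0)+…+P(Y=8) at p = 9/20 gives 790057068555953/819200000000000.

790057068555953/819200000000000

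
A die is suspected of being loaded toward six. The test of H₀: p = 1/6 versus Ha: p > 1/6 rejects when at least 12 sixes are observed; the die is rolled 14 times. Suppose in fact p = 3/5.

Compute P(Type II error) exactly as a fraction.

5860647088/6103515625

β = P(fail to reject H₀ | Ha true) = P(K ≤ 11 | p = 3/5), K ~ Binomial(14, 3/5).
Summing C(14,j)·(3/5)^j·(2/5)^{14-j} for j = 0..11 gives 5860647088/6103515625.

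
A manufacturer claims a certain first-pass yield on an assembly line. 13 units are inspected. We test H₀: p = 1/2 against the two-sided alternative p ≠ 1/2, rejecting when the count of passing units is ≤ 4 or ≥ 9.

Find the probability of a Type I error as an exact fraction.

α = P(X ≤ 4 or X ≥ 9 | p = 1/2), X ~ Binomial(13, 1/2).
The two tails are symmetric, so α = 2·(1 + 13 + 78 + 286 + 715)/2^13 = 2186/8192 = 1093/4096.

1093/4096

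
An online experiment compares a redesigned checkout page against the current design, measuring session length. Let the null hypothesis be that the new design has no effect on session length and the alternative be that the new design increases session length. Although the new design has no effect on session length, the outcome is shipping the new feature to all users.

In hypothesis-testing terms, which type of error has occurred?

'Shipping the new feature to all users' corresponds to rejecting H₀.
H₀ was rejected but H₀ is true — a Type I error (false positive).

Type I error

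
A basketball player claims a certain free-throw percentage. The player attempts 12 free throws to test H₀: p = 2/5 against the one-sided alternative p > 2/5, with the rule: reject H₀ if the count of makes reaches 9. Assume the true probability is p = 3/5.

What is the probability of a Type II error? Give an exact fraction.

37825328/48828125

Under the alternative p = 3/5, S ~ Binomial(12, 3/5); β is the probability the test does not reject, P(S < 9).
Equivalently, β = 1 − P(S ≥ 9) = 37825328/48828125.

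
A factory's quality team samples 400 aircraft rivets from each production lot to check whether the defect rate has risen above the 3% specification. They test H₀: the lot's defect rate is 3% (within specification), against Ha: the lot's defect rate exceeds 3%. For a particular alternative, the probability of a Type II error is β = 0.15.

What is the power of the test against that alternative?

Power = 1 − β = 1 − 0.15 = 0.85.

0.85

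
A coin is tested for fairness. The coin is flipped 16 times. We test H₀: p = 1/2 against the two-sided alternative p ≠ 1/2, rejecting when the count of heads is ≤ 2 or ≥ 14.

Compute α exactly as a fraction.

137/32768

α = P(Y ≤ 2 or Y ≥ 14 | p = 1/2), Y ~ Binomial(16, 1/2).
Each tail has probability (1 + 16 + 120)/65536; doubling gives α = 274/65536 = 137/32768.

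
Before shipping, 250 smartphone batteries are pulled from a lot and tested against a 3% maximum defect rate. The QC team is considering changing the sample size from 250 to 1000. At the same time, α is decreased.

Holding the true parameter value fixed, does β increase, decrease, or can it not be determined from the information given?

The first change alone would make β decrease; the second alone would make β increase. Which effect dominates depends on the magnitudes, which are not given.

Cannot be determined from the information given.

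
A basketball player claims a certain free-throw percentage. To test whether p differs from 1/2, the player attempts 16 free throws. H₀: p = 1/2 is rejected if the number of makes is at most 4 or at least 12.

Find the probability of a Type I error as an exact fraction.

2517/32768

Under H₀, K ~ Binomial(16, 1/2); α is the probability of landing in either tail, P(K ≤ 4) + P(K ≥ 12).
By symmetry, α = 2·P(K ≤ 4) = 2·(1 + 16 + 120 + 560 + 1820)/65536 = 5034/65536 = 2517/32768.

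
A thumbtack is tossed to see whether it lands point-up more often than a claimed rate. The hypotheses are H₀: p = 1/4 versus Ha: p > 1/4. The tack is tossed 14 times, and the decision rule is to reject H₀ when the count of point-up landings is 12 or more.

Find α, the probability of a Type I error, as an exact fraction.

431/134217728

The Type I error probability is α = P(X ≥ 12) computed under H₀, where X ~ Binomial(14, 1/4).
P(X ≥ 12) = Σ_{j=12}^{14} C(14,j)·(1/4)^j·(3/4)^{14-j} = 431/134217728.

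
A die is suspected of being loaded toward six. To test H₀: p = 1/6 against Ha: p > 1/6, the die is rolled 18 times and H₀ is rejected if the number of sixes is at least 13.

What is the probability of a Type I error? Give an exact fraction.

3599177/12694994583552

α = P(reject H₀ | H₀ true) = P(K ≥ 13 | p = 1/6), with K ~ Binomial(18, 1/6).
Adding the binomial terms for j = 13 through 18 with p = 1/6 yields 3599177/12694994583552.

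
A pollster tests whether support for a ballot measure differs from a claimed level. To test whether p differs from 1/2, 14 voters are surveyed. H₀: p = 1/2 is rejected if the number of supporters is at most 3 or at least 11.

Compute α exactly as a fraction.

The significance level is the null-hypothesis probability of the rejection region {≤3} ∪ {≥11}.
By symmetry, α = 2·P(X ≤ 3) = 2·(1 + 14 + 91 + 364)/16384 = 940/16384 = 235/4096.

235/4096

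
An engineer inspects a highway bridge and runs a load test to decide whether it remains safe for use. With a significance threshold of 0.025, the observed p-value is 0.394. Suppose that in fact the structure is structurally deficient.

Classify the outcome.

The conventional null hypothesis is that the structure meets the required load capacity (safe).
Since p = 0.394 ≥ α = 0.025, H₀ is not rejected.
H₀ is false (actually the structure is structurally deficient).
Failing to reject a false H₀ is a Type II error.

Type II error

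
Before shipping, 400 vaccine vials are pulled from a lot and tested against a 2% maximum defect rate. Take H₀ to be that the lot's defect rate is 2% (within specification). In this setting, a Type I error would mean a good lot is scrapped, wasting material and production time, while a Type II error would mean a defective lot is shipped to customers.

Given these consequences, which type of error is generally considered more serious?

Type II error

The Type II consequence (a defective lot is shipped to customers) is more severe than the Type I consequence (a good lot is scrapped, wasting material and production time).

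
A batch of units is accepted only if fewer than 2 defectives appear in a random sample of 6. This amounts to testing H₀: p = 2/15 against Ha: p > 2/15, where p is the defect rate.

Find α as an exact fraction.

84332/455625

α = P(reject H₀ | H₀ true) = P(K ≥ 2 | p = 2/15), K ~ Binomial(6, 2/15).
α = 1 − P(K ≤ 1) = 1 − 371293/455625 = 84332/455625.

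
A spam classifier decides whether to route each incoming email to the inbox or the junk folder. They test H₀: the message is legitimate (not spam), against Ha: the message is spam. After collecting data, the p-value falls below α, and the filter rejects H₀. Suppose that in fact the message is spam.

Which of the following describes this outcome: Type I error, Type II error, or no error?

Neither — the decision is correct.

The test rejected a false H₀ — the decision matches the true state.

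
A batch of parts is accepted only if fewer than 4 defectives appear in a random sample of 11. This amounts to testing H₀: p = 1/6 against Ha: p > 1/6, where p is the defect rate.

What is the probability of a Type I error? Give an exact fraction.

α = P(reject H₀ | H₀ true) = P(K ≥ 4 | p = 1/6), K ~ Binomial(11, 1/6).
Computing the lower-tail complement: 1 − 13671875/15116544 = 1444669/15116544.

1444669/15116544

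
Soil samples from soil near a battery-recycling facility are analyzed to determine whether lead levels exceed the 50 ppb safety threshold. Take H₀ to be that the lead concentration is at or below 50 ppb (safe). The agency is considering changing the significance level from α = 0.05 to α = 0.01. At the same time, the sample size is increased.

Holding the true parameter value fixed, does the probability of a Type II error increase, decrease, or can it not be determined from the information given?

Cannot be determined from the information given.

The first change alone would make β increase; the second alone would make β decrease. Which effect dominates depends on the magnitudes, which are not given.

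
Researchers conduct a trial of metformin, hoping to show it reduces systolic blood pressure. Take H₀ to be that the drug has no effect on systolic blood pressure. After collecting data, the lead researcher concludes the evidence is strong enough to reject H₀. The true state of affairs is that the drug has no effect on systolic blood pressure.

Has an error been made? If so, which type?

Type I error

H₀ was rejected, but H₀ is actually true.
Rejecting a true null hypothesis is a Type I error (false positive).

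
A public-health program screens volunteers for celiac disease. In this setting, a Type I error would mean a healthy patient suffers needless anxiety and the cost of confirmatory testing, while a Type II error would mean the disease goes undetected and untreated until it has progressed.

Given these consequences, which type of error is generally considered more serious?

Type II error

The Type II consequence (the disease goes undetected and untreated until it has progressed) is more severe than the Type I consequence (a healthy patient suffers needless anxiety and the cost of confirmatory testing).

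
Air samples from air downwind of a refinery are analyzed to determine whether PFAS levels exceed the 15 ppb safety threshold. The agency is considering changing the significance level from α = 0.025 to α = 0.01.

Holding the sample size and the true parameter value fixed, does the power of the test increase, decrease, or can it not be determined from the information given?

It decreases.

Lowering α raises the bar for rejection; under Ha, the test now fails to reject on outcomes it previously would have rejected.
Since power = 1 − β and β increases, power decreases.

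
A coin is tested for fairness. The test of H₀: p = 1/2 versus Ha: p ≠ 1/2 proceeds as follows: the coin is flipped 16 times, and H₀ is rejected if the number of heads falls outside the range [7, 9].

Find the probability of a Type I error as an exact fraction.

14893/32768

Under H₀, S ~ Binomial(16, 1/2); α is the probability of landing in either tail, P(S ≤ 6) + P(S ≥ 10).
Each tail has probability (1 + 16 + 120 + 560 + 1820 + 4368 + 8008)/65536; doubling gives α = 29786/65536 = 14893/32768.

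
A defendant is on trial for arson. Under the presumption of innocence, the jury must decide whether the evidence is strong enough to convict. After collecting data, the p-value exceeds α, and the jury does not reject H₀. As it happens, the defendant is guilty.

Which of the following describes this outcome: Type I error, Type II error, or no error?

The conventional null hypothesis here is that the defendant is innocent.
H₀ was not rejected, but H₀ is actually false.
Failing to reject a false null hypothesis is a Type II error (false negative).

Type II error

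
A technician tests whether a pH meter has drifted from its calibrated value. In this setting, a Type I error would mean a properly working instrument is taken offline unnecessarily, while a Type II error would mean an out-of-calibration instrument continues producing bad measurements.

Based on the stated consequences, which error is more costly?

Type II error

The Type II consequence (an out-of-calibration instrument continues producing bad measurements) is more severe than the Type I consequence (a properly working instrument is taken offline unnecessarily).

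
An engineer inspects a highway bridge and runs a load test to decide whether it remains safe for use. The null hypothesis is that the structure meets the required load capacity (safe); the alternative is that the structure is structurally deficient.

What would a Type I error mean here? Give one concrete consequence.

A Type I error is rejecting H₀ when H₀ is true.
Here that means closing the structure for repairs when actually the structure meets the required load capacity (safe).

A Type I error would mean concluding that the structure is structurally deficient when in fact the structure meets the required load capacity (safe). Consequence: a sound structure is closed unnecessarily, at significant cost and disruption.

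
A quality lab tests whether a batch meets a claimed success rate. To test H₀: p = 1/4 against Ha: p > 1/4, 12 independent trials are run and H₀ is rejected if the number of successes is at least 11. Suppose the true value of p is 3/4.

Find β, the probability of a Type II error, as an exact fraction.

A Type II error is failing to reject when Ha holds: with p = 3/4, β = P(Y ≤ 10).
Summing C(12,j)·(3/4)^j·(1/4)^{12-j} for j = 0..10 gives 14120011/16777216.

14120011/16777216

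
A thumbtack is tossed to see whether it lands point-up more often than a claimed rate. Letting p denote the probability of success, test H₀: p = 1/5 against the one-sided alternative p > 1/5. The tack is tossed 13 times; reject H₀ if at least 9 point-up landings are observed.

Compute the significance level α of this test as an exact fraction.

40529/244140625

The Type I error probability is α = P(S ≥ 9) computed under H₀, where S ~ Binomial(13, 1/5).
Adding the binomial terms for j = 9 through 13 with p = 1/5 yields 40529/244140625.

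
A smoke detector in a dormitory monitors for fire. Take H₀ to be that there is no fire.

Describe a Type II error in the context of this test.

A Type II error is failing to reject H₀ when H₀ is false.
Here that means remaining silent when actually there is a fire.

A Type II error would mean concluding that there is no fire (or at least failing to establish that there is a fire) when in fact there is a fire.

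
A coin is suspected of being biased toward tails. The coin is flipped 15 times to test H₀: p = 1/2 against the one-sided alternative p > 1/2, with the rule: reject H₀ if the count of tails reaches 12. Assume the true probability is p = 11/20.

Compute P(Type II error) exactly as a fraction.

7844484964274060391/8192000000000000000

Under the alternative p = 11/20, X ~ Binomial(15, 11/20); β is the probability the test does not reject, P(X < 12).
Equivalently, β = 1 − P(X ≥ 12) = 7844484964274060391/8192000000000000000.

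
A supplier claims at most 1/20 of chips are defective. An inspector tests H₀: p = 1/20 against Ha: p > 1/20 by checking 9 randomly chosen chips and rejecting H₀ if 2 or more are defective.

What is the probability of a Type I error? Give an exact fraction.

α = P(reject H₀ | H₀ true) = P(K ≥ 2 | p = 1/20), K ~ Binomial(9, 1/20).
α = 1 − P(K ≤ 1) = 1 − 118884941287/128000000000 = 9115058713/128000000000.

9115058713/128000000000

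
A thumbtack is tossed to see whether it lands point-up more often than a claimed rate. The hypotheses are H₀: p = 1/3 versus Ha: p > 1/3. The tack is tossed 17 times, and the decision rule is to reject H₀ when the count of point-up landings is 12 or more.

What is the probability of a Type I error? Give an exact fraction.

The Type I error probability is α = P(X ≥ 12) computed under H₀, where X ~ Binomial(17, 1/3).
Summing C(17,j)(1/3)^j(2/3)^{17−j} for j = 12,…,17 gives 80705/43046721.

80705/43046721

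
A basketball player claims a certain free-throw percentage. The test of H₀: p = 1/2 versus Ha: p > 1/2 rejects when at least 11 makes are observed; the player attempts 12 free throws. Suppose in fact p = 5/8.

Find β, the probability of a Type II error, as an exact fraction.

66717523611/68719476736

β = P(fail to reject H₀ | Ha true) = P(K ≤ 10 | p = 5/8), K ~ Binomial(12, 5/8).
Adding the binomial probabilities P(K=0)+…+P(K=10) at p = 5/8 gives 66717523611/68719476736.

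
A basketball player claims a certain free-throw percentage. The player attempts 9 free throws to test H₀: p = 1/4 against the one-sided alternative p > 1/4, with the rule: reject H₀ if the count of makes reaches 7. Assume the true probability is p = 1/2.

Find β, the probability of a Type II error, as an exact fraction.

β = P(fail to reject H₀ | Ha true) = P(Y ≤ 6 | p = 1/2), Y ~ Binomial(9, 1/2).
Adding the binomial probabilities P(Y=0)+…+P(Y=6) at p = 1/2 gives 233/256.

233/256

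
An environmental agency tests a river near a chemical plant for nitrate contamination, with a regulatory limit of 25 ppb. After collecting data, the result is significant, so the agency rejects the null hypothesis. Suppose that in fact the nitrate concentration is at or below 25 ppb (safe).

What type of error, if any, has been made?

The conventional null hypothesis here is that the nitrate concentration is at or below 25 ppb (safe).
H₀ was rejected, but H₀ is actually true.
Rejecting a true null hypothesis is a Type I error (false positive).

Type I error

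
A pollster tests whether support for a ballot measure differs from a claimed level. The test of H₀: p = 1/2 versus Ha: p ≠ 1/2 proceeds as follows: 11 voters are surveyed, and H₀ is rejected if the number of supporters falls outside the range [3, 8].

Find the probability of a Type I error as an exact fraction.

67/1024

Under H₀, X ~ Binomial(11, 1/2); α is the probability of landing in either tail, P(X ≤ 2) + P(X ≥ 9).
Each tail has probability (1 + 11 + 55)/2048; doubling gives α = 134/2048 = 67/1024.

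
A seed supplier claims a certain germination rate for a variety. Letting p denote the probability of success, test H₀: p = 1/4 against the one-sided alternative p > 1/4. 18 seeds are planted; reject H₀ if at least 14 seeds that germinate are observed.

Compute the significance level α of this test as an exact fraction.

67831/17179869184

Under H₀, K ~ Binomial(18, 1/4), and α = P(K ≥ 14).
Adding the binomial terms for j = 14 through 18 with p = 1/4 yields 67831/17179869184.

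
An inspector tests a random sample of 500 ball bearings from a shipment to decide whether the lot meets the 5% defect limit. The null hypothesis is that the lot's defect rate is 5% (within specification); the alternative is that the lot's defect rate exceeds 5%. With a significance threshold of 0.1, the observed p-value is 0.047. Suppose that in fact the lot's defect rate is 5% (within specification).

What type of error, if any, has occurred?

Since p = 0.047 < α = 0.1, H₀ is rejected.
H₀ is true (actually the lot's defect rate is 5% (within specification)).
Rejecting a true H₀ is a Type I error.

Type I error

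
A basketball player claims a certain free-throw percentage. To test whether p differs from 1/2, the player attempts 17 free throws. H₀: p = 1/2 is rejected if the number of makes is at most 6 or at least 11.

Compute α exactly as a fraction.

10889/32768

α = P(K ≤ 6 or K ≥ 11 | p = 1/2), K ~ Binomial(17, 1/2).
Each tail has probability (1 + 17 + 136 + 680 + 2380 + 6188 + 12376)/131072; doubling gives α = 43556/131072 = 10889/32768.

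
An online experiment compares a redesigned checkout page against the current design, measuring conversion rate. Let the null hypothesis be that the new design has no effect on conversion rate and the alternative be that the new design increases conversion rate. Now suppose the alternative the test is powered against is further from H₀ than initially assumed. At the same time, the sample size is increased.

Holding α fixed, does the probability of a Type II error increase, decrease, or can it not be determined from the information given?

It decreases.

A bigger departure from H₀ is easier for the test to detect, so it fails to reject less often. Increasing n separates the H₀ and Ha sampling distributions, so under Ha fewer outcomes land in the acceptance region. Both changes push β in the same direction.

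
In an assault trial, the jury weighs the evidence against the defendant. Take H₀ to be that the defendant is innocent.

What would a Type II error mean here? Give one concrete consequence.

A Type II error is failing to reject H₀ when H₀ is false.
Here that means acquitting the defendant when actually the defendant is guilty.

A Type II error would mean concluding that the defendant is innocent (or at least failing to establish that the defendant is guilty) when in fact the defendant is guilty. Consequence: a guilty person goes free.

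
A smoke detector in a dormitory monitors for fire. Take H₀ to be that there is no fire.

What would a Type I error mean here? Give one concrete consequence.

A Type I error is rejecting H₀ when H₀ is true.
Here that means sounding the alarm and evacuating the building when actually there is no fire.

A Type I error would mean concluding that there is a fire when in fact there is no fire. Consequence: the building is evacuated for a false alarm, disrupting work.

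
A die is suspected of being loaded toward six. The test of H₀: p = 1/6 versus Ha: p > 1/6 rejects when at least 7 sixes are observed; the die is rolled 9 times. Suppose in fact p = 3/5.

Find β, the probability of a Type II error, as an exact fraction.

Under the alternative p = 3/5, Y ~ Binomial(9, 3/5); β is the probability the test does not reject, P(Y < 7).
Adding the binomial probabilities P(Y=0)+…+P(Y=6) at p = 3/5 gives 1500416/1953125.

1500416/1953125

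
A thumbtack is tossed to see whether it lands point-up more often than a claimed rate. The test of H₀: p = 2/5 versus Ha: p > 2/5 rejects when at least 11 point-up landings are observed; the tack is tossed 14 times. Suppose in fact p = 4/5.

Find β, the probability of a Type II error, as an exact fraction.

1842102761/6103515625

β = P(fail to reject H₀ | Ha true) = P(X ≤ 10 | p = 4/5), X ~ Binomial(14, 4/5).
Summing C(14,j)·(4/5)^j·(1/5)^{14-j} for j = 0..10 gives 1842102761/6103515625.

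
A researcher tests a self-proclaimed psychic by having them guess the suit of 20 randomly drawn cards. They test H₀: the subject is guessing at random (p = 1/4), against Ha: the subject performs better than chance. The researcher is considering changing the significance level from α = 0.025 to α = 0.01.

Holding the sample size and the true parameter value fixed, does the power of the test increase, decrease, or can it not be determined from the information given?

It decreases.

Lowering α raises the bar for rejection; under Ha, the test now fails to reject on outcomes it previously would have rejected.
Since power = 1 − β and β increases, power decreases.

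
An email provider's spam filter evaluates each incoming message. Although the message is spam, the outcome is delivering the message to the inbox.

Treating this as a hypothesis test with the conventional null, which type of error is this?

Type II error

The null hypothesis here is that the message is legitimate (not spam).
'Delivering the message to the inbox' corresponds to failing to reject H₀.
H₀ was not rejected but H₀ is false — a Type II error (false negative).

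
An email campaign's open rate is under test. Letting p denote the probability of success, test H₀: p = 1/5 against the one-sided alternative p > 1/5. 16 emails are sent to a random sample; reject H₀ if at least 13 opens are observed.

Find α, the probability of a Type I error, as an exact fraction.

α = P(reject H₀ | H₀ true) = P(X ≥ 13 | p = 1/5), with X ~ Binomial(16, 1/5).
Adding the binomial terms for j = 13 through 16 with p = 1/5 yields 1513/6103515625.

1513/6103515625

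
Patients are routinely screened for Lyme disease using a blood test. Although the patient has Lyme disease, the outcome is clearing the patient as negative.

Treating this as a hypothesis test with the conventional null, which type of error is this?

Type II error

The null hypothesis here is that the patient does not have Lyme disease.
'Clearing the patient as negative' corresponds to failing to reject H₀.
H₀ was not rejected but H₀ is false — a Type II error (false negative).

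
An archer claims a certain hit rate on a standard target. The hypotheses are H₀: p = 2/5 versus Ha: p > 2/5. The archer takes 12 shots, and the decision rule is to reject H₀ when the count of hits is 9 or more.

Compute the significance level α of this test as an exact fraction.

The Type I error probability is α = P(K ≥ 9) computed under H₀, where K ~ Binomial(12, 2/5).
Adding the binomial terms for j = 9 through 12 with p = 2/5 yields 745472/48828125.

745472/48828125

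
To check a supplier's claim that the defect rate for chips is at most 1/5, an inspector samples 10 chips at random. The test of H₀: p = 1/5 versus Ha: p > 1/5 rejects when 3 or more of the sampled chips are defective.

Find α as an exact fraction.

The significance level is the probability, assuming p = 1/5, of seeing 3 or more defectives in 10 draws.
Computing the lower-tail complement: 1 − 6619136/9765625 = 3146489/9765625.

3146489/9765625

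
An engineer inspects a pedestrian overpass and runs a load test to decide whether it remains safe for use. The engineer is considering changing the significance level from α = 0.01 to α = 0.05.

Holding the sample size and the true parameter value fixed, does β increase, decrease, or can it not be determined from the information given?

A larger α widens the rejection region, so when the alternative is true more outcomes lead to rejection — failing to reject becomes less likely.

It decreases.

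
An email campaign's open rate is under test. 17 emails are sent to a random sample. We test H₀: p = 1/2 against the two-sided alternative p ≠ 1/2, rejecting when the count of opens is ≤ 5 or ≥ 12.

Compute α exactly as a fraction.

4701/32768

Under H₀, S ~ Binomial(17, 1/2); α is the probability of landing in either tail, P(S ≤ 5) + P(S ≥ 12).
Each tail has probability (1 + 17 + 136 + 680 + 2380 + 6188)/131072; doubling gives α = 18804/131072 = 4701/32768.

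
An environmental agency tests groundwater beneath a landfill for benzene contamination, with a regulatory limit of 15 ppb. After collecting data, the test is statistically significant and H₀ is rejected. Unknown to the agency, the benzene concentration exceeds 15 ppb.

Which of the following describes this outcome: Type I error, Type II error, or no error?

Neither — the decision is correct.

The conventional null hypothesis here is that the benzene concentration is at or below 15 ppb (safe).
The test rejected a false H₀ — the decision matches the true state.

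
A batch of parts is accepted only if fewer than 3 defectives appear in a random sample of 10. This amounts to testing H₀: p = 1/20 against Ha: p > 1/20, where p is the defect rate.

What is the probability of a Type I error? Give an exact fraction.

29449106891/2560000000000

The significance level is the probability, assuming p = 1/20, of seeing 3 or more defectives in 10 draws.
Via the complement, α = 1 − Σ_{j=0}^{2} C(10,j)(1/20)^j(19/20)^{10-j} = 29449106891/2560000000000.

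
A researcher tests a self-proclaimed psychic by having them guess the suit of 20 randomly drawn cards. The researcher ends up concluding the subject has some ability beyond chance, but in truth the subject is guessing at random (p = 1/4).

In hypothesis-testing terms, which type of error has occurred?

Type I error

The null hypothesis here is that the subject is guessing at random (p = 1/4).
'Concluding the subject has some ability beyond chance' corresponds to rejecting H₀.
H₀ was rejected but H₀ is true — a Type I error (false positive).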